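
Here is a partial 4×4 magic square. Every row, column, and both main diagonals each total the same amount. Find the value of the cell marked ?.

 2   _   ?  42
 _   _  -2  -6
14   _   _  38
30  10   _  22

Column 4 is complete and sums to 96; that is the magic constant.
Row 4 needs 96; the known cells sum to 62, so (4,3) = 34.
Column 1 needs 96; the known cells sum to 46, so (2,1) = 50.
Using anti-diagonal: 42 + (-2) + 30 + ? → (3,2) = 96 − 70 = 26.
Using row 2: 50 + (-2) + (-6) + ? → (2,2) = 96 − 42 = 54.
Using row 3: 14 + 26 + 38 + ? → (3,3) = 96 − 78 = 18.
Column 2 needs 96; the known cells sum to 90, so (1,2) = 6.
Column 3 needs 96; the known cells sum to 50, so (1,3) = 46.

46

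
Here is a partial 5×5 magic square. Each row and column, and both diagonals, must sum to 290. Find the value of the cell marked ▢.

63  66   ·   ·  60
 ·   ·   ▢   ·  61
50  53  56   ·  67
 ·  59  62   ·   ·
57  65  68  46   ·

Using row 3: 50 + 53 + 56 + 67 + ? → (3,4) = 290 − 226 = 64.
Row 5 needs 290; the known cells sum to 236, so (5,5) = 54.
From column 2, 290 − (66 + 53 + 59 + 65) gives (2,2) = 47.
Column 5 needs 290; the known cells sum to 242, so (4,5) = 48.
Main diagonal needs 290; the known cells sum to 220, so (4,4) = 70.
From anti-diagonal, 290 − (60 + 56 + 59 + 57) gives (2,4) = 58.
Row 4: 59 + 62 + 70 + 48 + ? = 290, so (4,1) = 51.
Column 1: 63 + 50 + 51 + 57 + ? = 290, so (2,1) = 69.
Column 4 must total 290; the given cells sum to 238, so (1,4) = 52.
Row 1 must total 290; the given cells sum to 241, so (1,3) = 49.
Row 2 needs 290; the known cells sum to 235, so (2,3) = 55.

55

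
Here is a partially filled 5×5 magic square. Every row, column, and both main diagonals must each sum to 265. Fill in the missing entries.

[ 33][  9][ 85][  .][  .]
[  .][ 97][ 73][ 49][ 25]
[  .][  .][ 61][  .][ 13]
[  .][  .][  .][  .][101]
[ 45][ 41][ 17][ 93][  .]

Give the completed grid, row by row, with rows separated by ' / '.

33 9 85 81 57 / 21 97 73 49 25 / 89 65 61 37 13 / 77 53 29 5 101 / 45 41 17 93 69

Using row 2: 97 + 73 + 49 + 25 + ? → (2,1) = 265 − 244 = 21.
The remaining cell in row 5 is (5,5) = 265 − 196 = 69.
The remaining cell in column 3 is (4,3) = 265 − 236 = 29.
Using column 5: 25 + 13 + 101 + 69 + ? → (1,5) = 265 − 208 = 57.
Using main diagonal: 33 + 97 + 61 + 69 + ? → (4,4) = 265 − 260 = 5.
Using anti-diagonal: 57 + 49 + 61 + 45 + ? → (4,2) = 265 − 212 = 53.
Row 1 needs 265; the known cells sum to 184, so (1,4) = 81.
From row 4, 265 − (53 + 29 + 5 + 101) gives (4,1) = 77.
Column 1 must total 265; the given cells sum to 176, so (3,1) = 89.
Column 2: 9 + 97 + 53 + 41 + ? = 265, so (3,2) = 65.
Column 4 must total 265; the given cells sum to 228, so (3,4) = 37.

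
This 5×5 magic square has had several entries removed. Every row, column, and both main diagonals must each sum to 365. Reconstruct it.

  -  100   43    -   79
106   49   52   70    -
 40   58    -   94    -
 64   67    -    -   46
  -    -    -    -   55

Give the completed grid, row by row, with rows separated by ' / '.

Row 2 must total 365; the given cells sum to 277, so (2,5) = 88.
The remaining cell in column 2 is (5,2) = 365 − 274 = 91.
Using column 5: 79 + 88 + 46 + 55 + ? → (3,5) = 365 − 268 = 97.
The remaining cell in row 3 is (3,3) = 365 − 289 = 76.
Anti-diagonal needs 365; the known cells sum to 292, so (5,1) = 73.
Column 1: 106 + 40 + 64 + 73 + ? = 365, so (1,1) = 82.
Main diagonal needs 365; the known cells sum to 262, so (4,4) = 103.
From row 1, 365 − (82 + 100 + 43 + 79) gives (1,4) = 61.
From row 4, 365 − (64 + 67 + 103 + 46) gives (4,3) = 85.
From column 3, 365 − (43 + 52 + 76 + 85) gives (5,3) = 109.
Column 4 must total 365; the given cells sum to 328, so (5,4) = 37.

82 100 43 61 79 / 106 49 52 70 88 / 40 58 76 94 97 / 64 67 85 103 46 / 73 91 109 37 55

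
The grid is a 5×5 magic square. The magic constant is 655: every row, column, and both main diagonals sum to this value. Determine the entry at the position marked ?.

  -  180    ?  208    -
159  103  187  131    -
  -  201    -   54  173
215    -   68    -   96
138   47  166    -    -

The remaining cell in row 2 is (2,5) = 655 − 580 = 75.
Using column 2: 180 + 103 + 201 + 47 + ? → (4,2) = 655 − 531 = 124.
From row 4, 655 − (215 + 124 + 68 + 96) gives (4,4) = 152.
Using column 4: 208 + 131 + 54 + 152 + ? → (5,4) = 655 − 545 = 110.
Row 5 needs 655; the known cells sum to 461, so (5,5) = 194.
Using column 5: 75 + 173 + 96 + 194 + ? → (1,5) = 655 − 538 = 117.
Using anti-diagonal: 117 + 131 + 124 + 138 + ? → (3,3) = 655 − 510 = 145.
Row 3: 201 + 145 + 54 + 173 + ? = 655, so (3,1) = 82.
From column 1, 655 − (159 + 82 + 215 + 138) gives (1,1) = 61.
Column 3 must total 655; the given cells sum to 566, so (1,3) = 89.

89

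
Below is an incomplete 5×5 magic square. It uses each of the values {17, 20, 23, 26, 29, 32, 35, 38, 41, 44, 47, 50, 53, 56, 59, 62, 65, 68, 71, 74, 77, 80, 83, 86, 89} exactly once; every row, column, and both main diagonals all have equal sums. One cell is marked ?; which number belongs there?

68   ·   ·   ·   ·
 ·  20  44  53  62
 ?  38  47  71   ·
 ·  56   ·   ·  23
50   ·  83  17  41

The 25 entries sum to 1325, so each line sums to 1325/5 = 265.
Using row 2: 20 + 44 + 53 + 62 + ? → (2,1) = 265 − 179 = 86.
From row 5, 265 − (50 + 83 + 17 + 41) gives (5,2) = 74.
Using column 2: 20 + 38 + 56 + 74 + ? → (1,2) = 265 − 188 = 77.
From main diagonal, 265 − (68 + 20 + 47 + 41) gives (4,4) = 89.
Anti-diagonal must total 265; the given cells sum to 206, so (1,5) = 59.
The remaining cell in column 4 is (1,4) = 265 − 230 = 35.
The remaining cell in column 5 is (3,5) = 265 − 185 = 80.
Row 1 must total 265; the given cells sum to 239, so (1,3) = 26.
The remaining cell in row 3 is (3,1) = 265 − 236 = 29.

29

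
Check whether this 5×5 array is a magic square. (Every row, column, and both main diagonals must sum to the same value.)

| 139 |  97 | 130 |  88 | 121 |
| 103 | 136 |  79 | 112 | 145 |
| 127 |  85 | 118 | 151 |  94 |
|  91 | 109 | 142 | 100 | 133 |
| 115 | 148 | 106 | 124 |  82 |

Row 1: 139 + 97 + 130 + 88 + 121 = 575.
Row 2: 103 + 136 + 79 + 112 + 145 = 575.
Row 3: 127 + 85 + 118 + 151 + 94 = 575.
Row 4: 91 + 109 + 142 + 100 + 133 = 575.
Row 5: 115 + 148 + 106 + 124 + 82 = 575.
Column 1: 139 + 103 + 127 + 91 + 115 = 575.
Column 2: 97 + 136 + 85 + 109 + 148 = 575.
Column 3: 130 + 79 + 118 + 142 + 106 = 575.
Column 4: 88 + 112 + 151 + 100 + 124 = 575.
Column 5: 121 + 145 + 94 + 133 + 82 = 575.
Main diagonal: 139 + 136 + 118 + 100 + 82 = 575.
Anti-diagonal: 121 + 112 + 118 + 109 + 115 = 575.
All lines sum to 575.

Yes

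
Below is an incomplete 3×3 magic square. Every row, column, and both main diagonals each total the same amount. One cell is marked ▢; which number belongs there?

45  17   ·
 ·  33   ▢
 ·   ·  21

41

Main diagonal is complete and sums to 99; that is the magic constant.
The remaining cell in row 1 is (1,3) = 99 − 62 = 37.
Using column 2: 17 + 33 + ? → (3,2) = 99 − 50 = 49.
From column 3, 99 − (37 + 21) gives (2,3) = 41.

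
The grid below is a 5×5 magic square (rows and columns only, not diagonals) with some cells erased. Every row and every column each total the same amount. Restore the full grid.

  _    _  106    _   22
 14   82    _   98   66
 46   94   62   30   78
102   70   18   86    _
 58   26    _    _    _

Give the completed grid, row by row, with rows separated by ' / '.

Row 3 is already complete: 46 + 94 + 62 + 30 + 78 = 310, so that is the magic constant.
Using row 2: 14 + 82 + 98 + 66 + ? → (2,3) = 310 − 260 = 50.
From row 4, 310 − (102 + 70 + 18 + 86) gives (4,5) = 34.
From column 1, 310 − (14 + 46 + 102 + 58) gives (1,1) = 90.
Column 2: 82 + 94 + 70 + 26 + ? = 310, so (1,2) = 38.
Column 3: 106 + 50 + 62 + 18 + ? = 310, so (5,3) = 74.
The remaining cell in column 5 is (5,5) = 310 − 200 = 110.
Row 1 must total 310; the given cells sum to 256, so (1,4) = 54.
Row 5: 58 + 26 + 74 + 110 + ? = 310, so (5,4) = 42.

90 38 106 54 22 / 14 82 50 98 66 / 46 94 62 30 78 / 102 70 18 86 34 / 58 26 74 42 110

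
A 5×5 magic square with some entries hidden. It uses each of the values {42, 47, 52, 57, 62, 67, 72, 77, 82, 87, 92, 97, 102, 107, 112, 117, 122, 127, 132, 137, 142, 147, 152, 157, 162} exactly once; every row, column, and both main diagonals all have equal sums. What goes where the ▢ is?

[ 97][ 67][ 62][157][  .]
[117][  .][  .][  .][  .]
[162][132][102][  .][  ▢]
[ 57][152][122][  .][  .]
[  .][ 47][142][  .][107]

42

The 25 entries sum to 2550, so each line sums to 2550/5 = 510.
The remaining cell in row 1 is (1,5) = 510 − 383 = 127.
The remaining cell in column 1 is (5,1) = 510 − 433 = 77.
Column 2: 67 + 132 + 152 + 47 + ? = 510, so (2,2) = 112.
Column 3 must total 510; the given cells sum to 428, so (2,3) = 82.
Main diagonal must total 510; the given cells sum to 418, so (4,4) = 92.
Using anti-diagonal: 127 + 102 + 152 + 77 + ? → (2,4) = 510 − 458 = 52.
Row 2 must total 510; the given cells sum to 363, so (2,5) = 147.
Row 4 must total 510; the given cells sum to 423, so (4,5) = 87.
Row 5 needs 510; the known cells sum to 373, so (5,4) = 137.
Using column 4: 157 + 52 + 92 + 137 + ? → (3,4) = 510 − 438 = 72.
From column 5, 510 − (127 + 147 + 87 + 107) gives (3,5) = 42.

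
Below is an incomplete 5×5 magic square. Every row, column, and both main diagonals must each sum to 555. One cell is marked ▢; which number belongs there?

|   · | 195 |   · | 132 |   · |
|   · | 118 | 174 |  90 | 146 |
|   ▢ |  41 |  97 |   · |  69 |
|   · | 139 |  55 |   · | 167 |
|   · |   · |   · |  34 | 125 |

160

From row 2, 555 − (118 + 174 + 90 + 146) gives (2,1) = 27.
Column 2 needs 555; the known cells sum to 493, so (5,2) = 62.
The remaining cell in column 5 is (1,5) = 555 − 507 = 48.
The remaining cell in anti-diagonal is (5,1) = 555 − 374 = 181.
Row 5 needs 555; the known cells sum to 402, so (5,3) = 153.
Column 3 must total 555; the given cells sum to 479, so (1,3) = 76.
Row 1: 195 + 76 + 132 + 48 + ? = 555, so (1,1) = 104.
Main diagonal must total 555; the given cells sum to 444, so (4,4) = 111.
The remaining cell in row 4 is (4,1) = 555 − 472 = 83.
Column 1 needs 555; the known cells sum to 395, so (3,1) = 160.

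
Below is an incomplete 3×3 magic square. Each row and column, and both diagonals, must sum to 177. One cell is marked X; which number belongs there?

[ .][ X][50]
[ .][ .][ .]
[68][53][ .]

From row 3, 177 − (68 + 53) gives (3,3) = 56.
From column 3, 177 − (50 + 56) gives (2,3) = 71.
Anti-diagonal: 50 + 68 + ? = 177, so (2,2) = 59.
Using row 2: 59 + 71 + ? → (2,1) = 177 − 130 = 47.
Column 1 needs 177; the known cells sum to 115, so (1,1) = 62.
Column 2 must total 177; the given cells sum to 112, so (1,2) = 65.

65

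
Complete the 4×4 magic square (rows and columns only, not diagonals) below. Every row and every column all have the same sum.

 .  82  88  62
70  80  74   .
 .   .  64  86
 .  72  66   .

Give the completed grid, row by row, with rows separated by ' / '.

60 82 88 62 / 70 80 74 68 / 84 58 64 86 / 78 72 66 76

Column 3 is already complete: 88 + 74 + 64 + 66 = 292, so that is the magic constant.
Row 1 needs 292; the known cells sum to 232, so (1,1) = 60.
Row 2: 70 + 80 + 74 + ? = 292, so (2,4) = 68.
Column 2: 82 + 80 + 72 + ? = 292, so (3,2) = 58.
Column 4 needs 292; the known cells sum to 216, so (4,4) = 76.
Row 3 must total 292; the given cells sum to 208, so (3,1) = 84.
Row 4 must total 292; the given cells sum to 214, so (4,1) = 78.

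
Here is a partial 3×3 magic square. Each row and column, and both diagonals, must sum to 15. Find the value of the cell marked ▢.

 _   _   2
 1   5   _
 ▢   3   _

8

Row 2 needs 15; the known cells sum to 6, so (2,3) = 9.
Column 2: 5 + 3 + ? = 15, so (1,2) = 7.
Column 3 must total 15; the given cells sum to 11, so (3,3) = 4.
Main diagonal needs 15; the known cells sum to 9, so (1,1) = 6.
Anti-diagonal: 2 + 5 + ? = 15, so (3,1) = 8.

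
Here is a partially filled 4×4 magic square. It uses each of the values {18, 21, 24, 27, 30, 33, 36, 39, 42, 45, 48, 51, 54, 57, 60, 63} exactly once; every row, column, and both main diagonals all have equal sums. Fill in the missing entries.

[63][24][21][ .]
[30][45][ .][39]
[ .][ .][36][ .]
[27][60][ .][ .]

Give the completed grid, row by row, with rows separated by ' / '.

63 24 21 54 / 30 45 48 39 / 42 33 36 51 / 27 60 57 18

The 16 entries sum to 648, so each line sums to 648/4 = 162.
From row 1, 162 − (63 + 24 + 21) gives (1,4) = 54.
Row 2: 30 + 45 + 39 + ? = 162, so (2,3) = 48.
The remaining cell in column 1 is (3,1) = 162 − 120 = 42.
Using column 2: 24 + 45 + 60 + ? → (3,2) = 162 − 129 = 33.
From column 3, 162 − (21 + 48 + 36) gives (4,3) = 57.
Main diagonal: 63 + 45 + 36 + ? = 162, so (4,4) = 18.
The remaining cell in row 3 is (3,4) = 162 − 111 = 51.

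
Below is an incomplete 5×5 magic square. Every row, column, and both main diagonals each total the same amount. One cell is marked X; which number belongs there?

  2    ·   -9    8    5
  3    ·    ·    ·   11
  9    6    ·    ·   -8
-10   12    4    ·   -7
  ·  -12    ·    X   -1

Column 5 is complete and sums to 0; that is the magic constant.
Row 1 must total 0; the given cells sum to 6, so (1,2) = -6.
Row 4 must total 0; the given cells sum to -1, so (4,4) = 1.
Column 1 needs 0; the known cells sum to 4, so (5,1) = -4.
Using column 2: -6 + 6 + 12 + (-12) + ? → (2,2) = 0 − 0 = 0.
From main diagonal, 0 − (2 + 0 + 1 + (-1)) gives (3,3) = -2.
Using anti-diagonal: 5 + (-2) + 12 + (-4) + ? → (2,4) = 0 − 11 = -11.
Row 2 must total 0; the given cells sum to 3, so (2,3) = -3.
Row 3 needs 0; the known cells sum to 5, so (3,4) = -5.
From column 3, 0 − (-9 + (-3) + (-2) + 4) gives (5,3) = 10.
The remaining cell in column 4 is (5,4) = 0 − (-7) = 7.

7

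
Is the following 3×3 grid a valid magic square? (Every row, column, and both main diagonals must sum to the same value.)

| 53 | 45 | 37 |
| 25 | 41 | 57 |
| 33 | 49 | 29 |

Row 1: 53 + 45 + 37 = 135.
Row 2: 25 + 41 + 57 = 123.
Row 3: 33 + 49 + 29 = 111.
Column 1: 53 + 25 + 33 = 111.
Column 2: 45 + 41 + 49 = 135.
Column 3: 37 + 57 + 29 = 123.
Main diagonal: 53 + 41 + 29 = 123.
Anti-diagonal: 37 + 41 + 33 = 111.

No — row 3 sums to 111 but row 1 sums to 135.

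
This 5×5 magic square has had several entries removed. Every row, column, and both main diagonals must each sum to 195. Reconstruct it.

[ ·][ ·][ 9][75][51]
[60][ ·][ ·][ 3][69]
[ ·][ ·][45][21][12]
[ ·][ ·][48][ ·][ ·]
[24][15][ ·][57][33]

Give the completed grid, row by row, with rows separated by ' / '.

The remaining cell in row 5 is (5,3) = 195 − 129 = 66.
Column 3 must total 195; the given cells sum to 168, so (2,3) = 27.
Column 4 needs 195; the known cells sum to 156, so (4,4) = 39.
The remaining cell in column 5 is (4,5) = 195 − 165 = 30.
Anti-diagonal: 51 + 3 + 45 + 24 + ? = 195, so (4,2) = 72.
Row 2 needs 195; the known cells sum to 159, so (2,2) = 36.
The remaining cell in row 4 is (4,1) = 195 − 189 = 6.
Main diagonal: 36 + 45 + 39 + 33 + ? = 195, so (1,1) = 42.
From row 1, 195 − (42 + 9 + 75 + 51) gives (1,2) = 18.
Using column 1: 42 + 60 + 6 + 24 + ? → (3,1) = 195 − 132 = 63.
Column 2 needs 195; the known cells sum to 141, so (3,2) = 54.

42 18 9 75 51 / 60 36 27 3 69 / 63 54 45 21 12 / 6 72 48 39 30 / 24 15 66 57 33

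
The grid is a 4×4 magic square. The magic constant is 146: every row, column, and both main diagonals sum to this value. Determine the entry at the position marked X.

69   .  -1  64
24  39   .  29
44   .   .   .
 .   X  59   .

The remaining cell in row 1 is (1,2) = 146 − 132 = 14.
Using row 2: 24 + 39 + 29 + ? → (2,3) = 146 − 92 = 54.
Using column 1: 69 + 24 + 44 + ? → (4,1) = 146 − 137 = 9.
From column 3, 146 − (-1 + 54 + 59) gives (3,3) = 34.
Main diagonal must total 146; the given cells sum to 142, so (4,4) = 4.
The remaining cell in anti-diagonal is (3,2) = 146 − 127 = 19.
Row 3 must total 146; the given cells sum to 97, so (3,4) = 49.
Row 4 must total 146; the given cells sum to 72, so (4,2) = 74.

74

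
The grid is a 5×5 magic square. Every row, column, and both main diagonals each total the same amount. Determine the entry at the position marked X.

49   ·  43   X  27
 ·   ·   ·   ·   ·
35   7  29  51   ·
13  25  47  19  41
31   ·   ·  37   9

Row 4 is complete and sums to 145; that is the magic constant.
Row 3 must total 145; the given cells sum to 122, so (3,5) = 23.
Column 1 must total 145; the given cells sum to 128, so (2,1) = 17.
Column 5 must total 145; the given cells sum to 100, so (2,5) = 45.
Main diagonal needs 145; the known cells sum to 106, so (2,2) = 39.
Using anti-diagonal: 27 + 29 + 25 + 31 + ? → (2,4) = 145 − 112 = 33.
The remaining cell in row 2 is (2,3) = 145 − 134 = 11.
Column 3: 43 + 11 + 29 + 47 + ? = 145, so (5,3) = 15.
The remaining cell in column 4 is (1,4) = 145 − 140 = 5.

5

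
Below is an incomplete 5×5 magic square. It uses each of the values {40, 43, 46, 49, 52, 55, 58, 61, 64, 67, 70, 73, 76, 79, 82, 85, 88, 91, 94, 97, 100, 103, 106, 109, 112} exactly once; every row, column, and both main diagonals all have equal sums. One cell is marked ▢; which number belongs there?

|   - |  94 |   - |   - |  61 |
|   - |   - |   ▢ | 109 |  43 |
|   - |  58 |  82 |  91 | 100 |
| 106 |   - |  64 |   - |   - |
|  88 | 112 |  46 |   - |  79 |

85

The 25 entries sum to 1900, so each line sums to 1900/5 = 380.
Row 3 needs 380; the known cells sum to 331, so (3,1) = 49.
From row 5, 380 − (88 + 112 + 46 + 79) gives (5,4) = 55.
Column 5: 61 + 43 + 100 + 79 + ? = 380, so (4,5) = 97.
Anti-diagonal: 61 + 109 + 82 + 88 + ? = 380, so (4,2) = 40.
From row 4, 380 − (106 + 40 + 64 + 97) gives (4,4) = 73.
The remaining cell in column 2 is (2,2) = 380 − 304 = 76.
Using column 4: 109 + 91 + 73 + 55 + ? → (1,4) = 380 − 328 = 52.
Using main diagonal: 76 + 82 + 73 + 79 + ? → (1,1) = 380 − 310 = 70.
Row 1 needs 380; the known cells sum to 277, so (1,3) = 103.
Column 1: 70 + 49 + 106 + 88 + ? = 380, so (2,1) = 67.
Using column 3: 103 + 82 + 64 + 46 + ? → (2,3) = 380 − 295 = 85.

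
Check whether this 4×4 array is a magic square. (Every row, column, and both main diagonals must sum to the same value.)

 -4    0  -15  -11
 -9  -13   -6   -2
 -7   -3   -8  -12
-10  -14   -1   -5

Yes

Row 1: -4 + 0 + (-15) + (-11) = -30.
Row 2: -9 + (-13) + (-6) + (-2) = -30.
Row 3: -7 + (-3) + (-8) + (-12) = -30.
Row 4: -10 + (-14) + (-1) + (-5) = -30.
Column 1: -4 + (-9) + (-7) + (-10) = -30.
Column 2: 0 + (-13) + (-3) + (-14) = -30.
Column 3: -15 + (-6) + (-8) + (-1) = -30.
Column 4: -11 + (-2) + (-12) + (-5) = -30.
Main diagonal: -4 + (-13) + (-8) + (-5) = -30.
Anti-diagonal: -11 + (-6) + (-3) + (-10) = -30.
All lines sum to -30.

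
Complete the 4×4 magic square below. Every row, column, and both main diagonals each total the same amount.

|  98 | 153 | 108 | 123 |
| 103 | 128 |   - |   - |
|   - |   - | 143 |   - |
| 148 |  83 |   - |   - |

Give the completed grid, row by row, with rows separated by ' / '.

98 153 108 123 / 103 128 93 158 / 133 118 143 88 / 148 83 138 113

Row 1 is already complete: 98 + 153 + 108 + 123 = 482, so that is the magic constant.
Using column 1: 98 + 103 + 148 + ? → (3,1) = 482 − 349 = 133.
Using column 2: 153 + 128 + 83 + ? → (3,2) = 482 − 364 = 118.
Main diagonal needs 482; the known cells sum to 369, so (4,4) = 113.
Anti-diagonal needs 482; the known cells sum to 389, so (2,3) = 93.
Row 2: 103 + 128 + 93 + ? = 482, so (2,4) = 158.
Using row 3: 133 + 118 + 143 + ? → (3,4) = 482 − 394 = 88.
From row 4, 482 − (148 + 83 + 113) gives (4,3) = 138.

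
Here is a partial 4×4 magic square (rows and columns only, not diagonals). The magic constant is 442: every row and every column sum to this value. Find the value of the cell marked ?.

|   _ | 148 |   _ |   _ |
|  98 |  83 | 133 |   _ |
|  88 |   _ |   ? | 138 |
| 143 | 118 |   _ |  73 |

123

From row 2, 442 − (98 + 83 + 133) gives (2,4) = 128.
Row 4: 143 + 118 + 73 + ? = 442, so (4,3) = 108.
Column 1: 98 + 88 + 143 + ? = 442, so (1,1) = 113.
Column 2: 148 + 83 + 118 + ? = 442, so (3,2) = 93.
Column 4 must total 442; the given cells sum to 339, so (1,4) = 103.
Row 1 must total 442; the given cells sum to 364, so (1,3) = 78.
Row 3 needs 442; the known cells sum to 319, so (3,3) = 123.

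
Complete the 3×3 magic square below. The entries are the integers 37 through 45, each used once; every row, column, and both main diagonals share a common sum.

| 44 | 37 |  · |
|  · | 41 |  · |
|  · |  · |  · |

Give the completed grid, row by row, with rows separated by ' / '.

The entries are 37 through 45, which sum to 369, so each line sums to 369/3 = 123.
The remaining cell in row 1 is (1,3) = 123 − 81 = 42.
Using column 2: 37 + 41 + ? → (3,2) = 123 − 78 = 45.
From main diagonal, 123 − (44 + 41) gives (3,3) = 38.
From anti-diagonal, 123 − (42 + 41) gives (3,1) = 40.
Using column 1: 44 + 40 + ? → (2,1) = 123 − 84 = 39.
Column 3: 42 + 38 + ? = 123, so (2,3) = 43.

44 37 42 / 39 41 43 / 40 45 38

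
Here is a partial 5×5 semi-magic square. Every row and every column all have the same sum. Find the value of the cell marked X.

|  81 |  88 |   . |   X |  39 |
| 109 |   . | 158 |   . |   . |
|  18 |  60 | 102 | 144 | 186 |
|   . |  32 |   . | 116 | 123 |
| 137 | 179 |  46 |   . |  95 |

172

Row 3 is complete and sums to 510; that is the magic constant.
Using row 5: 137 + 179 + 46 + 95 + ? → (5,4) = 510 − 457 = 53.
Column 1 must total 510; the given cells sum to 345, so (4,1) = 165.
Column 2: 88 + 60 + 32 + 179 + ? = 510, so (2,2) = 151.
Column 5 needs 510; the known cells sum to 443, so (2,5) = 67.
From row 2, 510 − (109 + 151 + 158 + 67) gives (2,4) = 25.
Using row 4: 165 + 32 + 116 + 123 + ? → (4,3) = 510 − 436 = 74.
Column 3 needs 510; the known cells sum to 380, so (1,3) = 130.
Column 4 must total 510; the given cells sum to 338, so (1,4) = 172.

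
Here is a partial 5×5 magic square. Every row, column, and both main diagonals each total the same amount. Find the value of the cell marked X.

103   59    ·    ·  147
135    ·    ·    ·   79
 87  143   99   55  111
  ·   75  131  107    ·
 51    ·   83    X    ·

139

Row 3 is complete and sums to 495; that is the magic constant.
Column 1 needs 495; the known cells sum to 376, so (4,1) = 119.
Anti-diagonal: 147 + 99 + 75 + 51 + ? = 495, so (2,4) = 123.
Row 4 must total 495; the given cells sum to 432, so (4,5) = 63.
Using column 5: 147 + 79 + 111 + 63 + ? → (5,5) = 495 − 400 = 95.
The remaining cell in main diagonal is (2,2) = 495 − 404 = 91.
From row 2, 495 − (135 + 91 + 123 + 79) gives (2,3) = 67.
The remaining cell in column 2 is (5,2) = 495 − 368 = 127.
Using column 3: 67 + 99 + 131 + 83 + ? → (1,3) = 495 − 380 = 115.
Using row 1: 103 + 59 + 115 + 147 + ? → (1,4) = 495 − 424 = 71.
The remaining cell in row 5 is (5,4) = 495 − 356 = 139.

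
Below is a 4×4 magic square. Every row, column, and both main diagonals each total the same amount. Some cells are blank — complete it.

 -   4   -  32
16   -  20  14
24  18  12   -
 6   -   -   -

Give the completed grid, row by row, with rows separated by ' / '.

30 4 10 32 / 16 26 20 14 / 24 18 12 22 / 6 28 34 8

Anti-diagonal is already complete: 32 + 20 + 18 + 6 = 76, so that is the magic constant.
The remaining cell in row 2 is (2,2) = 76 − 50 = 26.
Row 3: 24 + 18 + 12 + ? = 76, so (3,4) = 22.
Column 1 must total 76; the given cells sum to 46, so (1,1) = 30.
The remaining cell in column 2 is (4,2) = 76 − 48 = 28.
The remaining cell in column 4 is (4,4) = 76 − 68 = 8.
Row 1: 30 + 4 + 32 + ? = 76, so (1,3) = 10.
Row 4 needs 76; the known cells sum to 42, so (4,3) = 34.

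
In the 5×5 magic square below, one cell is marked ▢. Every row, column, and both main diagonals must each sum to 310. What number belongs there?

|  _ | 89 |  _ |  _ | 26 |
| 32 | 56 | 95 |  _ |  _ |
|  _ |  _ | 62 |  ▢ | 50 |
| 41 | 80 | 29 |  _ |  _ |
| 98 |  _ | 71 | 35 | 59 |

86

Row 5: 98 + 71 + 35 + 59 + ? = 310, so (5,2) = 47.
From column 2, 310 − (89 + 56 + 80 + 47) gives (3,2) = 38.
Using column 3: 95 + 62 + 29 + 71 + ? → (1,3) = 310 − 257 = 53.
Anti-diagonal needs 310; the known cells sum to 266, so (2,4) = 44.
Row 2 must total 310; the given cells sum to 227, so (2,5) = 83.
Column 5: 26 + 83 + 50 + 59 + ? = 310, so (4,5) = 92.
Using row 4: 41 + 80 + 29 + 92 + ? → (4,4) = 310 − 242 = 68.
From main diagonal, 310 − (56 + 62 + 68 + 59) gives (1,1) = 65.
From row 1, 310 − (65 + 89 + 53 + 26) gives (1,4) = 77.
Column 1: 65 + 32 + 41 + 98 + ? = 310, so (3,1) = 74.
Column 4: 77 + 44 + 68 + 35 + ? = 310, so (3,4) = 86.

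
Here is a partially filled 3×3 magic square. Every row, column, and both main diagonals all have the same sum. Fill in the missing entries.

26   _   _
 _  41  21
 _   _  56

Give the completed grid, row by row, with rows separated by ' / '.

26 51 46 / 61 41 21 / 36 31 56

Main diagonal is already complete: 26 + 41 + 56 = 123, so that is the magic constant.
The remaining cell in row 2 is (2,1) = 123 − 62 = 61.
Column 1: 26 + 61 + ? = 123, so (3,1) = 36.
Column 3 needs 123; the known cells sum to 77, so (1,3) = 46.
Using row 1: 26 + 46 + ? → (1,2) = 123 − 72 = 51.
Row 3 must total 123; the given cells sum to 92, so (3,2) = 31.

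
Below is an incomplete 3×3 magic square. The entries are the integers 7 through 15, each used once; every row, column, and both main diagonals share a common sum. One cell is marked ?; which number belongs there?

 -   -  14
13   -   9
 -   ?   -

15

The entries are 7 through 15, which sum to 99, so each line sums to 99/3 = 33.
Using row 2: 13 + 9 + ? → (2,2) = 33 − 22 = 11.
Column 3: 14 + 9 + ? = 33, so (3,3) = 10.
Main diagonal needs 33; the known cells sum to 21, so (1,1) = 12.
From anti-diagonal, 33 − (14 + 11) gives (3,1) = 8.
Row 1 must total 33; the given cells sum to 26, so (1,2) = 7.
From row 3, 33 − (8 + 10) gives (3,2) = 15.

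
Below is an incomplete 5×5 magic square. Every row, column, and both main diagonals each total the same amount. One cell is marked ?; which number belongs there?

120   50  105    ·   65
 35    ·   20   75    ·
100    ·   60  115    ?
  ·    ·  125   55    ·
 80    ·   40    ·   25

45

Column 3 is complete and sums to 350; that is the magic constant.
Using row 1: 120 + 50 + 105 + 65 + ? → (1,4) = 350 − 340 = 10.
Column 1: 120 + 35 + 100 + 80 + ? = 350, so (4,1) = 15.
Column 4 must total 350; the given cells sum to 255, so (5,4) = 95.
The remaining cell in main diagonal is (2,2) = 350 − 260 = 90.
The remaining cell in anti-diagonal is (4,2) = 350 − 280 = 70.
Using row 2: 35 + 90 + 20 + 75 + ? → (2,5) = 350 − 220 = 130.
The remaining cell in row 4 is (4,5) = 350 − 265 = 85.
Row 5 must total 350; the given cells sum to 240, so (5,2) = 110.
Using column 2: 50 + 90 + 70 + 110 + ? → (3,2) = 350 − 320 = 30.
Column 5: 65 + 130 + 85 + 25 + ? = 350, so (3,5) = 45.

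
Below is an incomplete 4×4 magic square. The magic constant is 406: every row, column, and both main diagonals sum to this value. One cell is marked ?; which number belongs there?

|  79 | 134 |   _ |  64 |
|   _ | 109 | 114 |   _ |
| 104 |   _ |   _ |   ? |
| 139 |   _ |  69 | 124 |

119

From row 1, 406 − (79 + 134 + 64) gives (1,3) = 129.
The remaining cell in row 4 is (4,2) = 406 − 332 = 74.
Using column 1: 79 + 104 + 139 + ? → (2,1) = 406 − 322 = 84.
Column 2 needs 406; the known cells sum to 317, so (3,2) = 89.
Column 3: 129 + 114 + 69 + ? = 406, so (3,3) = 94.
The remaining cell in row 2 is (2,4) = 406 − 307 = 99.
The remaining cell in row 3 is (3,4) = 406 − 287 = 119.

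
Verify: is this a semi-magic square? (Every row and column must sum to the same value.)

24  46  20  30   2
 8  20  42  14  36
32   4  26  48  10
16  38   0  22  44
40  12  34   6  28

Row 1: 24 + 46 + 20 + 30 + 2 = 122.
Row 2: 8 + 20 + 42 + 14 + 36 = 120.
Row 3: 32 + 4 + 26 + 48 + 10 = 120.
Row 4: 16 + 38 + 0 + 22 + 44 = 120.
Row 5: 40 + 12 + 34 + 6 + 28 = 120.
Column 1: 24 + 8 + 32 + 16 + 40 = 120.
Column 2: 46 + 20 + 4 + 38 + 12 = 120.
Column 3: 20 + 42 + 26 + 0 + 34 = 122.
Column 4: 30 + 14 + 48 + 22 + 6 = 120.
Column 5: 2 + 36 + 10 + 44 + 28 = 120.

No — row 1 sums to 122 but row 5 sums to 120.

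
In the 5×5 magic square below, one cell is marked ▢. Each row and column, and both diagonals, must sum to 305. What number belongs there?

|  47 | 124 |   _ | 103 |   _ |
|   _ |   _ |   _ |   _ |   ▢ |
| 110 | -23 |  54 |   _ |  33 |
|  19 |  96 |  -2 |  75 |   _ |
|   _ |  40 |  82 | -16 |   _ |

89

Row 3 needs 305; the known cells sum to 174, so (3,4) = 131.
Row 4: 19 + 96 + (-2) + 75 + ? = 305, so (4,5) = 117.
From column 2, 305 − (124 + (-23) + 96 + 40) gives (2,2) = 68.
Using column 4: 103 + 131 + 75 + (-16) + ? → (2,4) = 305 − 293 = 12.
Main diagonal: 47 + 68 + 54 + 75 + ? = 305, so (5,5) = 61.
Using row 5: 40 + 82 + (-16) + 61 + ? → (5,1) = 305 − 167 = 138.
Column 1 must total 305; the given cells sum to 314, so (2,1) = -9.
Anti-diagonal needs 305; the known cells sum to 300, so (1,5) = 5.
Row 1 needs 305; the known cells sum to 279, so (1,3) = 26.
Using column 3: 26 + 54 + (-2) + 82 + ? → (2,3) = 305 − 160 = 145.
Column 5 must total 305; the given cells sum to 216, so (2,5) = 89.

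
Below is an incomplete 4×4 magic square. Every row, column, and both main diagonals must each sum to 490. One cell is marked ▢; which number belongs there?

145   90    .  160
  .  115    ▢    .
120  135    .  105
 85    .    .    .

110

Row 1 must total 490; the given cells sum to 395, so (1,3) = 95.
From row 3, 490 − (120 + 135 + 105) gives (3,3) = 130.
Column 1 must total 490; the given cells sum to 350, so (2,1) = 140.
Column 2 needs 490; the known cells sum to 340, so (4,2) = 150.
Main diagonal must total 490; the given cells sum to 390, so (4,4) = 100.
Anti-diagonal must total 490; the given cells sum to 380, so (2,3) = 110.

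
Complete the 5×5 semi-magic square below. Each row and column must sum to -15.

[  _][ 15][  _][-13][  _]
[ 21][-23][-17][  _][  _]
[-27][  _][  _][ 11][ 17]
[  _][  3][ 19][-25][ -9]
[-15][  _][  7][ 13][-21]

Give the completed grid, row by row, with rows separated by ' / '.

9 15 -19 -13 -7 / 21 -23 -17 -1 5 / -27 -11 -5 11 17 / -3 3 19 -25 -9 / -15 1 7 13 -21

Using row 4: 3 + 19 + (-25) + (-9) + ? → (4,1) = -15 − (-12) = -3.
The remaining cell in row 5 is (5,2) = -15 − (-16) = 1.
Using column 1: 21 + (-27) + (-3) + (-15) + ? → (1,1) = -15 − (-24) = 9.
Column 2: 15 + (-23) + 3 + 1 + ? = -15, so (3,2) = -11.
Column 4 must total -15; the given cells sum to -14, so (2,4) = -1.
Using row 2: 21 + (-23) + (-17) + (-1) + ? → (2,5) = -15 − (-20) = 5.
The remaining cell in row 3 is (3,3) = -15 − (-10) = -5.
Column 3: -17 + (-5) + 19 + 7 + ? = -15, so (1,3) = -19.
Using column 5: 5 + 17 + (-9) + (-21) + ? → (1,5) = -15 − (-8) = -7.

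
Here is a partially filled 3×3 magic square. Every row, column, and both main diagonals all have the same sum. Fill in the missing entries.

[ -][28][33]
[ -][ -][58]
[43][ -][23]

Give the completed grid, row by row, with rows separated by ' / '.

53 28 33 / 18 38 58 / 43 48 23

Column 3 is already complete: 33 + 58 + 23 = 114, so that is the magic constant.
Row 1: 28 + 33 + ? = 114, so (1,1) = 53.
Using row 3: 43 + 23 + ? → (3,2) = 114 − 66 = 48.
The remaining cell in column 1 is (2,1) = 114 − 96 = 18.
Using column 2: 28 + 48 + ? → (2,2) = 114 − 76 = 38.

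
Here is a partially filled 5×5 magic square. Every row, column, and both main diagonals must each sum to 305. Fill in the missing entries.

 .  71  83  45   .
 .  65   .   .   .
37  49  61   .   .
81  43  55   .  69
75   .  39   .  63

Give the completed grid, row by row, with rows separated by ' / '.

From row 4, 305 − (81 + 43 + 55 + 69) gives (4,4) = 57.
Column 2 must total 305; the given cells sum to 228, so (5,2) = 77.
From column 3, 305 − (83 + 61 + 55 + 39) gives (2,3) = 67.
Main diagonal: 65 + 61 + 57 + 63 + ? = 305, so (1,1) = 59.
Using row 1: 59 + 71 + 83 + 45 + ? → (1,5) = 305 − 258 = 47.
Row 5: 75 + 77 + 39 + 63 + ? = 305, so (5,4) = 51.
Column 1: 59 + 37 + 81 + 75 + ? = 305, so (2,1) = 53.
Anti-diagonal needs 305; the known cells sum to 226, so (2,4) = 79.
From row 2, 305 − (53 + 65 + 67 + 79) gives (2,5) = 41.
Using column 4: 45 + 79 + 57 + 51 + ? → (3,4) = 305 − 232 = 73.
Using column 5: 47 + 41 + 69 + 63 + ? → (3,5) = 305 − 220 = 85.

59 71 83 45 47 / 53 65 67 79 41 / 37 49 61 73 85 / 81 43 55 57 69 / 75 77 39 51 63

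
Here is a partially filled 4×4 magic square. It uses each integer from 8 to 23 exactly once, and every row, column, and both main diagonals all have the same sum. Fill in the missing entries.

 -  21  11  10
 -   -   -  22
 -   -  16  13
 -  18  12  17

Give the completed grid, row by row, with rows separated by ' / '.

The entries are 8 through 23, which sum to 248, so each line sums to 248/4 = 62.
The remaining cell in row 1 is (1,1) = 62 − 42 = 20.
Using row 4: 18 + 12 + 17 + ? → (4,1) = 62 − 47 = 15.
Column 3: 11 + 16 + 12 + ? = 62, so (2,3) = 23.
Using main diagonal: 20 + 16 + 17 + ? → (2,2) = 62 − 53 = 9.
The remaining cell in anti-diagonal is (3,2) = 62 − 48 = 14.
Row 2 needs 62; the known cells sum to 54, so (2,1) = 8.
Row 3 must total 62; the given cells sum to 43, so (3,1) = 19.

20 21 11 10 / 8 9 23 22 / 19 14 16 13 / 15 18 12 17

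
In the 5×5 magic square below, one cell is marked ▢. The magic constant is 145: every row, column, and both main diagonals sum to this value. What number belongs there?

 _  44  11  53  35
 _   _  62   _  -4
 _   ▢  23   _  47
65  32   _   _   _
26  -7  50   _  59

Row 1 must total 145; the given cells sum to 143, so (1,1) = 2.
Row 5: 26 + (-7) + 50 + 59 + ? = 145, so (5,4) = 17.
Column 3: 11 + 62 + 23 + 50 + ? = 145, so (4,3) = -1.
Using column 5: 35 + (-4) + 47 + 59 + ? → (4,5) = 145 − 137 = 8.
Anti-diagonal: 35 + 23 + 32 + 26 + ? = 145, so (2,4) = 29.
Row 4 must total 145; the given cells sum to 104, so (4,4) = 41.
Using column 4: 53 + 29 + 41 + 17 + ? → (3,4) = 145 − 140 = 5.
Using main diagonal: 2 + 23 + 41 + 59 + ? → (2,2) = 145 − 125 = 20.
Row 2 must total 145; the given cells sum to 107, so (2,1) = 38.
Column 1 needs 145; the known cells sum to 131, so (3,1) = 14.
The remaining cell in column 2 is (3,2) = 145 − 89 = 56.

56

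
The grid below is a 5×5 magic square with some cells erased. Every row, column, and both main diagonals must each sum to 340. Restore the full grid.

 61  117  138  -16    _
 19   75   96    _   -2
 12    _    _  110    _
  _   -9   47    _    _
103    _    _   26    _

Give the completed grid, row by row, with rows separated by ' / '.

61 117 138 -16 40 / 19 75 96 152 -2 / 12 33 54 110 131 / 145 -9 47 68 89 / 103 124 5 26 82

The remaining cell in row 1 is (1,5) = 340 − 300 = 40.
Using row 2: 19 + 75 + 96 + (-2) + ? → (2,4) = 340 − 188 = 152.
From column 1, 340 − (61 + 19 + 12 + 103) gives (4,1) = 145.
Column 4 needs 340; the known cells sum to 272, so (4,4) = 68.
From anti-diagonal, 340 − (40 + 152 + (-9) + 103) gives (3,3) = 54.
Row 4: 145 + (-9) + 47 + 68 + ? = 340, so (4,5) = 89.
From column 3, 340 − (138 + 96 + 54 + 47) gives (5,3) = 5.
Main diagonal: 61 + 75 + 54 + 68 + ? = 340, so (5,5) = 82.
From row 5, 340 − (103 + 5 + 26 + 82) gives (5,2) = 124.
Using column 2: 117 + 75 + (-9) + 124 + ? → (3,2) = 340 − 307 = 33.
Using column 5: 40 + (-2) + 89 + 82 + ? → (3,5) = 340 − 209 = 131.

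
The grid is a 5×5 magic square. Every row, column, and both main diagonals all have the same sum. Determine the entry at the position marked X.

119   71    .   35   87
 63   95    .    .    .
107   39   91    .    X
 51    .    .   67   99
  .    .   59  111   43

Main diagonal is complete and sums to 415; that is the magic constant.
The remaining cell in row 1 is (1,3) = 415 − 312 = 103.
Column 1 needs 415; the known cells sum to 340, so (5,1) = 75.
Row 5 must total 415; the given cells sum to 288, so (5,2) = 127.
Column 2 must total 415; the given cells sum to 332, so (4,2) = 83.
Anti-diagonal needs 415; the known cells sum to 336, so (2,4) = 79.
Row 4 must total 415; the given cells sum to 300, so (4,3) = 115.
The remaining cell in column 3 is (2,3) = 415 − 368 = 47.
From column 4, 415 − (35 + 79 + 67 + 111) gives (3,4) = 123.
Row 2: 63 + 95 + 47 + 79 + ? = 415, so (2,5) = 131.
Using row 3: 107 + 39 + 91 + 123 + ? → (3,5) = 415 − 360 = 55.

55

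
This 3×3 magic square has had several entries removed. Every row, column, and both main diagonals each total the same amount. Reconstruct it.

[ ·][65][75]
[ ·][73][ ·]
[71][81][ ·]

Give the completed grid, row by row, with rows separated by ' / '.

79 65 75 / 69 73 77 / 71 81 67

Column 2 is already complete: 65 + 73 + 81 = 219, so that is the magic constant.
Row 1 must total 219; the given cells sum to 140, so (1,1) = 79.
Row 3: 71 + 81 + ? = 219, so (3,3) = 67.
Column 1: 79 + 71 + ? = 219, so (2,1) = 69.
Column 3: 75 + 67 + ? = 219, so (2,3) = 77.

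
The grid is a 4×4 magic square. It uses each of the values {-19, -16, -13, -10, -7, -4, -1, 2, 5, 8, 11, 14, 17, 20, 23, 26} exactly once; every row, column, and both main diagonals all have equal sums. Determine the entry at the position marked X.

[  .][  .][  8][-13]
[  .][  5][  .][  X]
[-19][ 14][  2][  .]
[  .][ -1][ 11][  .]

The 16 entries sum to 56, so each line sums to 56/4 = 14.
Using row 3: -19 + 14 + 2 + ? → (3,4) = 14 − (-3) = 17.
Using column 2: 5 + 14 + (-1) + ? → (1,2) = 14 − 18 = -4.
Using column 3: 8 + 2 + 11 + ? → (2,3) = 14 − 21 = -7.
Anti-diagonal: -13 + (-7) + 14 + ? = 14, so (4,1) = 20.
Row 1: -4 + 8 + (-13) + ? = 14, so (1,1) = 23.
Row 4 must total 14; the given cells sum to 30, so (4,4) = -16.
Column 1 must total 14; the given cells sum to 24, so (2,1) = -10.
Using column 4: -13 + 17 + (-16) + ? → (2,4) = 14 − (-12) = 26.

26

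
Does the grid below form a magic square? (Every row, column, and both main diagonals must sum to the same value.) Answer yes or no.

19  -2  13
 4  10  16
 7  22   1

Row 1: 19 + (-2) + 13 = 30.
Row 2: 4 + 10 + 16 = 30.
Row 3: 7 + 22 + 1 = 30.
Column 1: 19 + 4 + 7 = 30.
Column 2: -2 + 10 + 22 = 30.
Column 3: 13 + 16 + 1 = 30.
Main diagonal: 19 + 10 + 1 = 30.
Anti-diagonal: 13 + 10 + 7 = 30.
All lines sum to 30.

Yes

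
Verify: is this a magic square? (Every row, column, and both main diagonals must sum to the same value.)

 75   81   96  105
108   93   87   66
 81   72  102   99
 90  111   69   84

Row 1: 75 + 81 + 96 + 105 = 357.
Row 2: 108 + 93 + 87 + 66 = 354.
Row 3: 81 + 72 + 102 + 99 = 354.
Row 4: 90 + 111 + 69 + 84 = 354.
Column 1: 75 + 108 + 81 + 90 = 354.
Column 2: 81 + 93 + 72 + 111 = 357.
Column 3: 96 + 87 + 102 + 69 = 354.
Column 4: 105 + 66 + 99 + 84 = 354.
Main diagonal: 75 + 93 + 102 + 84 = 354.
Anti-diagonal: 105 + 87 + 72 + 90 = 354.

No — column 2 sums to 357 but row 2 sums to 354.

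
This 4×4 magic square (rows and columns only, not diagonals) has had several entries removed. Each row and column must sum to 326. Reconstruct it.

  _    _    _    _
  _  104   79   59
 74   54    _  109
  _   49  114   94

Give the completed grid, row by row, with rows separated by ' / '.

99 119 44 64 / 84 104 79 59 / 74 54 89 109 / 69 49 114 94

From row 2, 326 − (104 + 79 + 59) gives (2,1) = 84.
Row 3: 74 + 54 + 109 + ? = 326, so (3,3) = 89.
Using row 4: 49 + 114 + 94 + ? → (4,1) = 326 − 257 = 69.
The remaining cell in column 1 is (1,1) = 326 − 227 = 99.
Column 2 must total 326; the given cells sum to 207, so (1,2) = 119.
Column 3 must total 326; the given cells sum to 282, so (1,3) = 44.
Column 4: 59 + 109 + 94 + ? = 326, so (1,4) = 64.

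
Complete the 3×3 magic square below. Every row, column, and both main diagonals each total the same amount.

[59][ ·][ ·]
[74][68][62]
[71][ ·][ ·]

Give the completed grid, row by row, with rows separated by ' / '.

Column 1 is already complete: 59 + 74 + 71 = 204, so that is the magic constant.
Main diagonal must total 204; the given cells sum to 127, so (3,3) = 77.
Anti-diagonal: 68 + 71 + ? = 204, so (1,3) = 65.
Row 1 needs 204; the known cells sum to 124, so (1,2) = 80.
The remaining cell in row 3 is (3,2) = 204 − 148 = 56.

59 80 65 / 74 68 62 / 71 56 77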